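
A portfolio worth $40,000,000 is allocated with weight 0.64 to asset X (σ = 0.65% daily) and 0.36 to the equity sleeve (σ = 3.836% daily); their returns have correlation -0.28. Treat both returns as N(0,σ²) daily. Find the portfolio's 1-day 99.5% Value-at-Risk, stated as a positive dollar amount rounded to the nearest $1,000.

σ_p² = 0.64²·0.65² + 0.36²·3.836² + 2·-0.28·0.64·0.36·0.65·3.836 = 1.7584 (%²).
σ_p = √1.7584 = 1.326%.
At 99.5%, z = 2.576.
VaR = 2.576 × 1.326% = 3.416%; on $40,000,000 that is $1,366,400.

$1,366,000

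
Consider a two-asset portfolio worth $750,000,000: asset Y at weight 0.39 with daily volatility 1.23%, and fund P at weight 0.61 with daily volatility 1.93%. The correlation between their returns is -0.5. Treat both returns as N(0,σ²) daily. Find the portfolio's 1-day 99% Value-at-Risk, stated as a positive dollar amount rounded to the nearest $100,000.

$17,900,000

σ_p² = 0.39²·1.23² + 0.61²·1.93² + 2·-0.5·0.39·0.61·1.23·1.93 = 1.0514 (%²).
σ_p = √1.0514 = 1.025%.
At 99%, z = 2.326.
VaR = 2.326 × 1.025% = 2.384%; on $750,000,000 that is $17,880,000.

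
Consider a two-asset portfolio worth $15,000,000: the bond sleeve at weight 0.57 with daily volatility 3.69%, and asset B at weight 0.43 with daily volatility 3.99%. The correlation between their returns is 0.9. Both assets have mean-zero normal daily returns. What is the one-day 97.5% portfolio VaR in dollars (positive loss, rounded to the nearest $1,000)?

$1,095,000

σ_p² = 0.57²·3.69² + 0.43²·3.99² + 2·0.9·0.57·0.43·3.69·3.99 = 13.8630 (%²).
σ_p = √13.8630 = 3.723%.
At 97.5%, z = 1.960.
VaR = 1.960 × 3.723% = 7.297%; on $15,000,000 that is $1,094,550.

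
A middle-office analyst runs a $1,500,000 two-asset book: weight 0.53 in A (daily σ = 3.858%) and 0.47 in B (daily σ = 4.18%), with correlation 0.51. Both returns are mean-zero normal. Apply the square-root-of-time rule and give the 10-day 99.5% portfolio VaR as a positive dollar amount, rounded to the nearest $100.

$425,700

σ_p = √(0.53²·3.858² + 0.47²·4.18² + 2·0.51·0.53·0.47·3.858·4.18) = 3.484%.
σ_{10d} = 3.484% × √10 = 11.017%.
z(99.5%) = 2.576.
VaR = 2.576 × 11.017% = 28.380%; on $1,500,000 that is $425,700.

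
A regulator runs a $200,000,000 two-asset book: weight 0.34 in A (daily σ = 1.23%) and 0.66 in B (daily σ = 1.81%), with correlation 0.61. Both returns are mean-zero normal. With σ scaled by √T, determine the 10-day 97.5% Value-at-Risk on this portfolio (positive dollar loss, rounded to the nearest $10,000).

σ_p = √(0.34²·1.23² + 0.66²·1.81² + 2·0.61·0.34·0.66·1.23·1.81) = 1.487%.
σ_{10d} = 1.487% × √10 = 4.702%.
z(97.5%) = 1.960.
VaR = 1.960 × 4.702% = 9.216%; on $200,000,000 that is $18,432,000.

$18,430,000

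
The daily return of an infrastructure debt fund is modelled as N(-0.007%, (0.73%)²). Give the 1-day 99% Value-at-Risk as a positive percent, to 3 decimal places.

At 99% one-sided, z = 2.326.
VaR = −μ + z·σ = −(-0.007%) + 2.326 × 0.73% = 1.705%.

1.705%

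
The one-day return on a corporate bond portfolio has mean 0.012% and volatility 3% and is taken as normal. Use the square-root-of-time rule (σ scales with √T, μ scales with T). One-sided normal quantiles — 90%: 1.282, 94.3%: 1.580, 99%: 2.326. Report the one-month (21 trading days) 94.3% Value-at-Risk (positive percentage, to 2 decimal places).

21.47%

σ_{21d} = 3% × √21 = 13.748%; μ_{21d} = 21 × 0.012% = 0.252%.
VaR = −(0.252%) + 1.580 × 13.748% = 21.470%.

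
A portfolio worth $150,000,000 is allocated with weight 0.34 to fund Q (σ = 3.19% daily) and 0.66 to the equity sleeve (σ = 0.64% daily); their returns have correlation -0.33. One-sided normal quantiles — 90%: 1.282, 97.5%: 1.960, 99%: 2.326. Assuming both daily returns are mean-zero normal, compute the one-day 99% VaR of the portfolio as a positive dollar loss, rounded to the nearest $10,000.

σ_p² = 0.34²·3.19² + 0.66²·0.64² + 2·-0.33·0.34·0.66·3.19·0.64 = 1.0524 (%²).
σ_p = √1.0524 = 1.026%.
VaR = 2.326 × 1.026% = 2.386%; on $150,000,000 that is $3,579,000.

$3,580,000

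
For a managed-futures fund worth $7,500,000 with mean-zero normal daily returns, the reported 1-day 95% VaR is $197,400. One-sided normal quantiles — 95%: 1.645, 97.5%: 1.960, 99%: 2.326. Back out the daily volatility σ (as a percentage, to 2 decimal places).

1.60%

VaR as a fraction: $197,400 / $7,500,000 = 2.632%.
σ = VaR / z = 2.632% / 1.645 = 1.600%.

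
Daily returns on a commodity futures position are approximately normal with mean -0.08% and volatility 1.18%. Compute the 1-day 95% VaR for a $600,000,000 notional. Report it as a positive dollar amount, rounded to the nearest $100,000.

At 95% one-sided, z = 1.645.
VaR = −μ + z·σ = −(-0.08%) + 1.645 × 1.18% = 2.021%.
On $600,000,000: 0.02021 × $600,000,000 = $12,126,000.

$12,100,000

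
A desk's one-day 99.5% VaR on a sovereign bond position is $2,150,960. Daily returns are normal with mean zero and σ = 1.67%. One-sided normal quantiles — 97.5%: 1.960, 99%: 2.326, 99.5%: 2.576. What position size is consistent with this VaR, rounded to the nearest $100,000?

$50,000,000

VaR as a fraction of value: z·σ = 2.576 × 1.67% = 4.30192%.
Position = $2,150,960 / 0.0430192 = $50,000,000.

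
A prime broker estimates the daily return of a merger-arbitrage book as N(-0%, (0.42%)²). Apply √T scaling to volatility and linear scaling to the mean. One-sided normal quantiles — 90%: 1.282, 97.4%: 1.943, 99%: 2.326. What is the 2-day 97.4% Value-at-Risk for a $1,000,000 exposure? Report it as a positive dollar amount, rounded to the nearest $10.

σ_{2d} = 0.42% × √2 = 0.594%.
VaR = 1.943 × 0.594% = 1.154%.
On $1,000,000: 0.01154 × $1,000,000 = $11,540.

$11,540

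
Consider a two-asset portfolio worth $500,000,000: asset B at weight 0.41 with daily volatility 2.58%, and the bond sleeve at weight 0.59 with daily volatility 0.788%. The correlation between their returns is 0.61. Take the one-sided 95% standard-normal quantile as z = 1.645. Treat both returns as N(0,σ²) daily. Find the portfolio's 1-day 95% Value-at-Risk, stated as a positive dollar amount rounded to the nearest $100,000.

$11,400,000

σ_p² = 0.41²·2.58² + 0.59²·0.788² + 2·0.61·0.41·0.59·2.58·0.788 = 1.9351 (%²).
σ_p = √1.9351 = 1.391%.
VaR = 1.645 × 1.391% = 2.288%; on $500,000,000 that is $11,440,000.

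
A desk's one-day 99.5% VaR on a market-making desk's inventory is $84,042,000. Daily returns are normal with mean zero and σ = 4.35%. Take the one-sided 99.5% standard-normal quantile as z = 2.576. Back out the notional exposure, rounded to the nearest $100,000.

VaR as a fraction of value: z·σ = 2.576 × 4.35% = 11.2056%.
Position = $84,042,000 / 0.112056 = $750,000,000.

$750,000,000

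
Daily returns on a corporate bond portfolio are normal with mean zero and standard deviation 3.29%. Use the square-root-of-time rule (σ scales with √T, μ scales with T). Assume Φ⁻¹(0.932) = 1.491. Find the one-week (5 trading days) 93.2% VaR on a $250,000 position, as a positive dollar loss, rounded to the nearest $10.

$27,420

σ_{5d} = 3.29% × √5 = 7.357%.
VaR = 1.491 × 7.357% = 10.969%.
On $250,000: 0.10969 × $250,000 = $27,422.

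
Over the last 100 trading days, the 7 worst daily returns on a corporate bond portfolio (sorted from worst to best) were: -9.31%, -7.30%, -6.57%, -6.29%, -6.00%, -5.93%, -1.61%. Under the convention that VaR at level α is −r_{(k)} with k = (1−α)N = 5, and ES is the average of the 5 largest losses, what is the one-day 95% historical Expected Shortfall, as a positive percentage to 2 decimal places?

The 5 worst returns sum to -35.47%.
ES = −(-35.47%) / 5 = 7.094% ≈ 7.09%.

7.09%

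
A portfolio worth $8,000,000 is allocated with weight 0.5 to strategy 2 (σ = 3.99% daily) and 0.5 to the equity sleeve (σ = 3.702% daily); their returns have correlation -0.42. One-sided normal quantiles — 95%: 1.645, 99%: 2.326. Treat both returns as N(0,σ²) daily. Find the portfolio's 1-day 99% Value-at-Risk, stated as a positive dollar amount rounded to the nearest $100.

$386,100

σ_p² = 0.5²·3.99² + 0.5²·3.702² + 2·-0.42·0.5·0.5·3.99·3.702 = 4.3043 (%²).
σ_p = √4.3043 = 2.075%.
VaR = 2.326 × 2.075% = 4.826%; on $8,000,000 that is $386,080.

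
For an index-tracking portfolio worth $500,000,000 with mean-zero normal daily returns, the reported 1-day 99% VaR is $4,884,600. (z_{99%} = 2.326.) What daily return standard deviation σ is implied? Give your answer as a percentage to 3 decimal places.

VaR as a fraction: $4,884,600 / $500,000,000 = 0.977%.
σ = VaR / z = 0.977% / 2.326 = 0.420%.

0.420%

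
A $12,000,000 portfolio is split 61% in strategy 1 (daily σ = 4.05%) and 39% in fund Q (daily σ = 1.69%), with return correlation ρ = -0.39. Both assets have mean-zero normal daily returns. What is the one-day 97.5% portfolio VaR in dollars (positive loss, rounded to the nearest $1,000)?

$540,000

σ_p² = 0.61²·4.05² + 0.39²·1.69² + 2·-0.39·0.61·0.39·4.05·1.69 = 5.2677 (%²).
σ_p = √5.2677 = 2.295%.
At 97.5%, z = 1.960.
VaR = 1.960 × 2.295% = 4.498%; on $12,000,000 that is $539,760.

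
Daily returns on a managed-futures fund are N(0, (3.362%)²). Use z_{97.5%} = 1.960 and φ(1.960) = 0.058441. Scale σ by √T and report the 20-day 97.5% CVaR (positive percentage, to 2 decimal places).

35.15%

σ_{20d} = 3.362% × √20 = 15.035%.
ES multiplier = φ(z)/(1−α) = 0.058441/0.025 = 2.338.
ES = 15.035% × 2.338 = 35.152%.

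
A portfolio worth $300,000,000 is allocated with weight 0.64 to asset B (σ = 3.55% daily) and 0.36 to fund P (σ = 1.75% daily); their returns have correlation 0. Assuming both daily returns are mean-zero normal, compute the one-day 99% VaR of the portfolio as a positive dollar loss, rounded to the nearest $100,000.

$16,500,000

σ_p² = 0.64²·3.55² + 0.36²·1.75² + 2·0·0.64·0.36·3.55·1.75 = 5.5589 (%²).
σ_p = √5.5589 = 2.358%.
At 99%, z = 2.326.
VaR = 2.326 × 2.358% = 5.485%; on $300,000,000 that is $16,455,000.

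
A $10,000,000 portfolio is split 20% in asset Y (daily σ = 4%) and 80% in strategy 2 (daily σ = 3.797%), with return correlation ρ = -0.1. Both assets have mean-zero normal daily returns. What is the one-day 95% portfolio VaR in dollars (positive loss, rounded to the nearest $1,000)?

σ_p² = 0.2²·4² + 0.8²·3.797² + 2·-0.1·0.2·0.8·4·3.797 = 9.3810 (%²).
σ_p = √9.3810 = 3.063%.
At 95%, z = 1.645.
VaR = 1.645 × 3.063% = 5.039%; on $10,000,000 that is $503,900.

$504,000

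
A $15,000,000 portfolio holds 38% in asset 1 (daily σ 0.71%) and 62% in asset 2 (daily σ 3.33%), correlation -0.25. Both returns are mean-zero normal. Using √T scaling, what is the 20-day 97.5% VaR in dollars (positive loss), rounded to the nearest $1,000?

σ_p = √(0.38²·0.71² + 0.62²·3.33² + 2·-0.25·0.38·0.62·0.71·3.33) = 2.014%.
σ_{20d} = 2.014% × √20 = 9.007%.
z(97.5%) = 1.960.
VaR = 1.960 × 9.007% = 17.654%; on $15,000,000 that is $2,648,100.

$2,648,000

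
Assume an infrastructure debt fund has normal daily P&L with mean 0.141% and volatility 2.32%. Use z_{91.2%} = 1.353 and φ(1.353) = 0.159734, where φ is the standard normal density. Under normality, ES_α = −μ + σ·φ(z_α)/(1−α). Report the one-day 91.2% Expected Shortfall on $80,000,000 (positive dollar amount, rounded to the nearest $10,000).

$3,260,000

Tail multiplier: φ(z)/(1−α) = 0.159734 / 0.088 = 1.815.
ES = −(0.141%) + 2.32% × 1.815 = 4.070%.
On $80,000,000: 0.04070 × $80,000,000 = $3,256,000.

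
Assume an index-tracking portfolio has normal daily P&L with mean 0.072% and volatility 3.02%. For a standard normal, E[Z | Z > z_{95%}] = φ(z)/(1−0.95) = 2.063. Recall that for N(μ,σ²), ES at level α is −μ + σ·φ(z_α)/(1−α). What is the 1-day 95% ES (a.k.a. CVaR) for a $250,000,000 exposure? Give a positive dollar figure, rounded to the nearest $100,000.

$15,400,000

ES = −(0.072%) + 3.02% × 2.063 = 6.158%.
On $250,000,000: 0.06158 × $250,000,000 = $15,395,000.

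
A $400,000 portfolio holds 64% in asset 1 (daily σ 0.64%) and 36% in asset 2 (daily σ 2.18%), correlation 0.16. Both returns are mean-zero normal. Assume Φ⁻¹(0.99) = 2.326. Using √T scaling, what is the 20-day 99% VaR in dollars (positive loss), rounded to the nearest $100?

$39,200

σ_p = √(0.64²·0.64² + 0.36²·2.18² + 2·0.16·0.64·0.36·0.64·2.18) = 0.942%.
σ_{20d} = 0.942% × √20 = 4.213%.
VaR = 2.326 × 4.213% = 9.799%; on $400,000 that is $39,196.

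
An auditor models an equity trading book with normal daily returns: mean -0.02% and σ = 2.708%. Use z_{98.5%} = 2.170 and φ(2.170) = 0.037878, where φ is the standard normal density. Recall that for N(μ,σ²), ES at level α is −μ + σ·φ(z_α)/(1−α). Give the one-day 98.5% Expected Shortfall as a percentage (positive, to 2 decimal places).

Tail multiplier: φ(z)/(1−α) = 0.037878 / 0.015 = 2.525.
ES = −(-0.02%) + 2.708% × 2.525 = 6.858%.

6.86%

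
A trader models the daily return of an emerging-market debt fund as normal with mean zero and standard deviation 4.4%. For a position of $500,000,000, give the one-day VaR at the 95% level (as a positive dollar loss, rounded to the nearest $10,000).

$36,190,000

At 95% one-sided, z = 1.645.
VaR = z·σ = 1.645 × 4.4% = 7.238%.
On $500,000,000: 0.07238 × $500,000,000 = $36,190,000.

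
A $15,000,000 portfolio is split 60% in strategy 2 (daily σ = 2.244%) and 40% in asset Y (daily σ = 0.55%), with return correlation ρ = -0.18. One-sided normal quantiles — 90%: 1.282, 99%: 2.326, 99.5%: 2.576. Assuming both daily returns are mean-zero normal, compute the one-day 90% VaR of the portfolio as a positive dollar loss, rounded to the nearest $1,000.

$255,000

σ_p² = 0.6²·2.244² + 0.4²·0.55² + 2·-0.18·0.6·0.4·2.244·0.55 = 1.7546 (%²).
σ_p = √1.7546 = 1.325%.
VaR = 1.282 × 1.325% = 1.699%; on $15,000,000 that is $254,850.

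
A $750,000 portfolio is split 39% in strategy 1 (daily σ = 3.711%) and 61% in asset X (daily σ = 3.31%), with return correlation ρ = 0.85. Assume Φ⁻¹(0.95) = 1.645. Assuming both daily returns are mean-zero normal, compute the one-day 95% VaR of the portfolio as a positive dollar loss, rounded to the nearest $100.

$41,200

σ_p² = 0.39²·3.711² + 0.61²·3.31² + 2·0.85·0.39·0.61·3.711·3.31 = 11.1392 (%²).
σ_p = √11.1392 = 3.338%.
VaR = 1.645 × 3.338% = 5.491%; on $750,000 that is $41,182.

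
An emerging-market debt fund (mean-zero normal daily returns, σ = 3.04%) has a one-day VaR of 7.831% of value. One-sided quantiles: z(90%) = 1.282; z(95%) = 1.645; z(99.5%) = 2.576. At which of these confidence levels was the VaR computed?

99.5%

Implied z = VaR/σ = 7.831 / 3.04 = 2.576.
This matches z(99.5%) = 2.576.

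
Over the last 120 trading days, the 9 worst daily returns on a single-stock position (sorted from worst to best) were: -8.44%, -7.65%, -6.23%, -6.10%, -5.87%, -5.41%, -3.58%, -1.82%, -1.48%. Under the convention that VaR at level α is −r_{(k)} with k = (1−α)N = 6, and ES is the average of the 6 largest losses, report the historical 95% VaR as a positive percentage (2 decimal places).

5.41%

k = 6; the 6th lowest return is -5.41%, so VaR = 5.41%.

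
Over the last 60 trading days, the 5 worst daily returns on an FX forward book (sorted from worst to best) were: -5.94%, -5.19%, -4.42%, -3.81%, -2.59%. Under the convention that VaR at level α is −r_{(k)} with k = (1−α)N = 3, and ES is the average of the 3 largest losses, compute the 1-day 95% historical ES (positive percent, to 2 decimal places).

The 3 worst returns sum to -15.55%.
ES = −(-15.55%) / 3 = 5.1833…% ≈ 5.18%.

5.18%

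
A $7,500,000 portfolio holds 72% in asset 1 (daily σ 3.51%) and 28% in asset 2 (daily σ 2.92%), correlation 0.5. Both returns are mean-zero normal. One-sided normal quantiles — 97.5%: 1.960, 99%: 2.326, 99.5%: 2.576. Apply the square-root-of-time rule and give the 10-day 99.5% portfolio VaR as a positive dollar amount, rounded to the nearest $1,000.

$1,845,000

σ_p = √(0.72²·3.51² + 0.28²·2.92² + 2·0.5·0.72·0.28·3.51·2.92) = 3.020%.
σ_{10d} = 3.020% × √10 = 9.550%.
VaR = 2.576 × 9.550% = 24.601%; on $7,500,000 that is $1,845,075.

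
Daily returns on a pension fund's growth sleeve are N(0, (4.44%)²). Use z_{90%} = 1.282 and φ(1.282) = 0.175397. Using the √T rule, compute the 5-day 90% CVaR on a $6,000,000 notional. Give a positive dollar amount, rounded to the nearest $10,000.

$1,040,000

σ_{5d} = 4.44% × √5 = 9.928%.
ES multiplier = φ(z)/(1−α) = 0.175397/0.1 = 1.754.
ES = 9.928% × 1.754 = 17.414%; on $6,000,000: $1,044,840.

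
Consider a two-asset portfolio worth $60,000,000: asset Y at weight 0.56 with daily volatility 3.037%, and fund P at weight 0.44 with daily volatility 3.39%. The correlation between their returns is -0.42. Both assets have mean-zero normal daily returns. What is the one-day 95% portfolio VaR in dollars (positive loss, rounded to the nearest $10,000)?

σ_p² = 0.56²·3.037² + 0.44²·3.39² + 2·-0.42·0.56·0.44·3.037·3.39 = 2.9864 (%²).
σ_p = √2.9864 = 1.728%.
At 95%, z = 1.645.
VaR = 1.645 × 1.728% = 2.843%; on $60,000,000 that is $1,705,800.

$1,710,000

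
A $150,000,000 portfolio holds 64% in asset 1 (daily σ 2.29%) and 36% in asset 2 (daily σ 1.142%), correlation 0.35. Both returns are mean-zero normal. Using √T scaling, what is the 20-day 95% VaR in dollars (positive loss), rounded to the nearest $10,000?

$18,260,000

σ_p = √(0.64²·2.29² + 0.36²·1.142² + 2·0.35·0.64·0.36·2.29·1.142) = 1.655%.
σ_{20d} = 1.655% × √20 = 7.401%.
z(95%) = 1.645.
VaR = 1.645 × 7.401% = 12.175%; on $150,000,000 that is $18,262,500.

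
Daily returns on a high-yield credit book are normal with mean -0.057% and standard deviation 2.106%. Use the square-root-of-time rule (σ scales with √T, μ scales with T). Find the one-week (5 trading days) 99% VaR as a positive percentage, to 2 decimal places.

At 99%, z = 2.326.
σ_{5d} = 2.106% × √5 = 4.709%; μ_{5d} = 5 × -0.057% = -0.285%.
VaR = −(-0.285%) + 2.326 × 4.709% = 11.238%.

11.24%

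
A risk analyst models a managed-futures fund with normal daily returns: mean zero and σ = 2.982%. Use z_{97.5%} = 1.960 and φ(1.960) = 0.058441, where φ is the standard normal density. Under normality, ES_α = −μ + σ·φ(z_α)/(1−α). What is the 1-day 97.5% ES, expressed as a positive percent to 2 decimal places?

Tail multiplier: φ(z)/(1−α) = 0.058441 / 0.025 = 2.338.
ES = 2.982% × 2.338 = 6.972%.

6.97%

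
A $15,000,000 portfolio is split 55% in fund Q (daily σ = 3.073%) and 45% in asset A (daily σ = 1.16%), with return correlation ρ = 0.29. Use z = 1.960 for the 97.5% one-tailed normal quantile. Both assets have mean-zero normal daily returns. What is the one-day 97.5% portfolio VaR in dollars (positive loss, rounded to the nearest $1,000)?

σ_p² = 0.55²·3.073² + 0.45²·1.16² + 2·0.29·0.55·0.45·3.073·1.16 = 3.6408 (%²).
σ_p = √3.6408 = 1.908%.
VaR = 1.960 × 1.908% = 3.740%; on $15,000,000 that is $561,000.

$561,000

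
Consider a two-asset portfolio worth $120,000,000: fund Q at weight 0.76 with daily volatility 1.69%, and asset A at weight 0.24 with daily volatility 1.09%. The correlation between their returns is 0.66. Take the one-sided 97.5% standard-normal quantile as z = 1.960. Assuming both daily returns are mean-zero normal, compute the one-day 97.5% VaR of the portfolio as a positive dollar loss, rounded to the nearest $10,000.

σ_p² = 0.76²·1.69² + 0.24²·1.09² + 2·0.66·0.76·0.24·1.69·1.09 = 2.1616 (%²).
σ_p = √2.1616 = 1.470%.
VaR = 1.960 × 1.470% = 2.881%; on $120,000,000 that is $3,457,200.

$3,460,000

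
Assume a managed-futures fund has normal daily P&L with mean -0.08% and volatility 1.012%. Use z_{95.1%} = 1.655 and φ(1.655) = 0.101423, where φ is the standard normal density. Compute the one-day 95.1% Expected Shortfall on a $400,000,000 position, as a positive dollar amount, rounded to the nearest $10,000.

$8,700,000

Tail multiplier: φ(z)/(1−α) = 0.101423 / 0.049 = 2.070.
ES = −(-0.08%) + 1.012% × 2.070 = 2.175%.
On $400,000,000: 0.02175 × $400,000,000 = $8,700,000.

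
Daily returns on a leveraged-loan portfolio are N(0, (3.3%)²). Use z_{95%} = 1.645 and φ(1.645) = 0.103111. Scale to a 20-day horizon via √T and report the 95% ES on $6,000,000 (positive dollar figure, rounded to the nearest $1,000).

$1,826,000

σ_{20d} = 3.3% × √20 = 14.758%.
ES multiplier = φ(z)/(1−α) = 0.103111/0.05 = 2.062.
ES = 14.758% × 2.062 = 30.431%; on $6,000,000: $1,825,860.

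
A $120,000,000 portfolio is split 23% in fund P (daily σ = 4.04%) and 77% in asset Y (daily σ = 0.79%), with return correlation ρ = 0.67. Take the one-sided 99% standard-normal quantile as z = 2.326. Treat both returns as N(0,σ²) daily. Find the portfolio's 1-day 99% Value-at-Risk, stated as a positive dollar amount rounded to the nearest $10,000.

$3,940,000

σ_p² = 0.23²·4.04² + 0.77²·0.79² + 2·0.67·0.23·0.77·4.04·0.79 = 1.9909 (%²).
σ_p = √1.9909 = 1.411%.
VaR = 2.326 × 1.411% = 3.282%; on $120,000,000 that is $3,938,400.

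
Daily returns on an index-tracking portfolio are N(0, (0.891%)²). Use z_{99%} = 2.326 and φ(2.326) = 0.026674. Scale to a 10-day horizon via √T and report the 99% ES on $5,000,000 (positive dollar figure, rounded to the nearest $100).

σ_{10d} = 0.891% × √10 = 2.818%.
ES multiplier = φ(z)/(1−α) = 0.026674/0.01 = 2.667.
ES = 2.818% × 2.667 = 7.516%; on $5,000,000: $375,800.

$375,800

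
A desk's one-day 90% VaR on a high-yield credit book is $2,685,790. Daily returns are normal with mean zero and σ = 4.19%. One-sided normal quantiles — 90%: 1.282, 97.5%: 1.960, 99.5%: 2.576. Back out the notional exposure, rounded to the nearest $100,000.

$50,000,000

VaR as a fraction of value: z·σ = 1.282 × 4.19% = 5.37158%.
Position = $2,685,790 / 0.0537158 = $50,000,000.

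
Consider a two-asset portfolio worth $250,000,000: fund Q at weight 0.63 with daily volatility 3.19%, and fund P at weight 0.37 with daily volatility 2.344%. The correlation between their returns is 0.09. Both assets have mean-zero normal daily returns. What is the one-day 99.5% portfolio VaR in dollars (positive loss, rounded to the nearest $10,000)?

$14,550,000

σ_p² = 0.63²·3.19² + 0.37²·2.344² + 2·0.09·0.63·0.37·3.19·2.344 = 5.1048 (%²).
σ_p = √5.1048 = 2.259%.
At 99.5%, z = 2.576.
VaR = 2.576 × 2.259% = 5.819%; on $250,000,000 that is $14,547,500.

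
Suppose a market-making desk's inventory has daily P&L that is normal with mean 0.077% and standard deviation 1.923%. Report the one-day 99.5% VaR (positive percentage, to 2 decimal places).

4.88%

At 99.5% one-sided, z = 2.576.
VaR = −μ + z·σ = −(0.077%) + 2.576 × 1.923% = 4.877%.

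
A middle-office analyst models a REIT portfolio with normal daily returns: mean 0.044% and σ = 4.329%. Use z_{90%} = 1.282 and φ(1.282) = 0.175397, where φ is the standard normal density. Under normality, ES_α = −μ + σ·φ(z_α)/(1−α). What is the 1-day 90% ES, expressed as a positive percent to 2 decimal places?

7.55%

Tail multiplier: φ(z)/(1−α) = 0.175397 / 0.1 = 1.754.
ES = −(0.044%) + 4.329% × 1.754 = 7.549%.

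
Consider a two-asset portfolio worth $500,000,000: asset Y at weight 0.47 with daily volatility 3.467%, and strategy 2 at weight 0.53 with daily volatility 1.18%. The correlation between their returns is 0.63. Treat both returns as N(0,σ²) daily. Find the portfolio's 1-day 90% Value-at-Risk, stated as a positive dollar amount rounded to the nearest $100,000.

$13,300,000

σ_p² = 0.47²·3.467² + 0.53²·1.18² + 2·0.63·0.47·0.53·3.467·1.18 = 4.3304 (%²).
σ_p = √4.3304 = 2.081%.
At 90%, z = 1.282.
VaR = 1.282 × 2.081% = 2.668%; on $500,000,000 that is $13,340,000.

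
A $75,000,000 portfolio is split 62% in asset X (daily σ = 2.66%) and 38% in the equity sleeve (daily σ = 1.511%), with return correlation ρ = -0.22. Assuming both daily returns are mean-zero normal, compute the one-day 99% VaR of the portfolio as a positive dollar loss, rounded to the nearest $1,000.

σ_p² = 0.62²·2.66² + 0.38²·1.511² + 2·-0.22·0.62·0.38·2.66·1.511 = 2.6329 (%²).
σ_p = √2.6329 = 1.623%.
At 99%, z = 2.326.
VaR = 2.326 × 1.623% = 3.775%; on $75,000,000 that is $2,831,250.

$2,831,000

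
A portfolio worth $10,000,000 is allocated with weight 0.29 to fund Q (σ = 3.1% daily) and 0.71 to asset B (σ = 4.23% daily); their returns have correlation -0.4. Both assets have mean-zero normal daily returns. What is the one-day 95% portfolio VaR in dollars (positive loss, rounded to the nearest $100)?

σ_p² = 0.29²·3.1² + 0.71²·4.23² + 2·-0.4·0.29·0.71·3.1·4.23 = 7.6680 (%²).
σ_p = √7.6680 = 2.769%.
At 95%, z = 1.645.
VaR = 1.645 × 2.769% = 4.555%; on $10,000,000 that is $455,500.

$455,500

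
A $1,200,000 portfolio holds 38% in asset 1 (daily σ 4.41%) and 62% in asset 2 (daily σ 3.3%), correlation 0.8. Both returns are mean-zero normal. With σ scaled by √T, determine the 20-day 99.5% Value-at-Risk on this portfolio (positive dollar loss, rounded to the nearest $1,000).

$488,000

σ_p = √(0.38²·4.41² + 0.62²·3.3² + 2·0.8·0.38·0.62·4.41·3.3) = 3.533%.
σ_{20d} = 3.533% × √20 = 15.800%.
z(99.5%) = 2.576.
VaR = 2.576 × 15.800% = 40.701%; on $1,200,000 that is $488,412.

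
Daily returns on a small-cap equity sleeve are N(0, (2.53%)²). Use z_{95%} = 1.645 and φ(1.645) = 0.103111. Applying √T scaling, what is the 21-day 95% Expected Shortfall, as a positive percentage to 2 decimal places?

σ_{21d} = 2.53% × √21 = 11.594%.
ES multiplier = φ(z)/(1−α) = 0.103111/0.05 = 2.062.
ES = 11.594% × 2.062 = 23.907%.

23.91%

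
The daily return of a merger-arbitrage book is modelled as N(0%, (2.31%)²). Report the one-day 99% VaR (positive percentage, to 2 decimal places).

At 99% one-sided, z = 2.326.
VaR = z·σ = 2.326 × 2.31% = 5.373%.

5.37%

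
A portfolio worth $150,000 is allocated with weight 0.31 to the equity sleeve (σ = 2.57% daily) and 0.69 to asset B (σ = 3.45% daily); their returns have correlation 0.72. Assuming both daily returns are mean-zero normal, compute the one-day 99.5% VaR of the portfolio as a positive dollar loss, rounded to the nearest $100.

$11,600

σ_p² = 0.31²·2.57² + 0.69²·3.45² + 2·0.72·0.31·0.69·2.57·3.45 = 9.0325 (%²).
σ_p = √9.0325 = 3.005%.
At 99.5%, z = 2.576.
VaR = 2.576 × 3.005% = 7.741%; on $150,000 that is $11,611.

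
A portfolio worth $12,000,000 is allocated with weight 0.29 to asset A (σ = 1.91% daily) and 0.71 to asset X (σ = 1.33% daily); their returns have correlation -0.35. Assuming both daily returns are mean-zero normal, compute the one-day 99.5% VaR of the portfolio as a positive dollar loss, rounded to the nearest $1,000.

$282,000

σ_p² = 0.29²·1.91² + 0.71²·1.33² + 2·-0.35·0.29·0.71·1.91·1.33 = 0.8324 (%²).
σ_p = √0.8324 = 0.912%.
At 99.5%, z = 2.576.
VaR = 2.576 × 0.912% = 2.349%; on $12,000,000 that is $281,880.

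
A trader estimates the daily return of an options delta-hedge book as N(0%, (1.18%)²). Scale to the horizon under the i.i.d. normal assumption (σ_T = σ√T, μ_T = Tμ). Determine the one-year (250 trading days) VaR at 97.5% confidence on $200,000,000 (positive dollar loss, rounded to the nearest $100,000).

At 97.5%, z = 1.960.
σ_{250d} = 1.18% × √250 = 18.657%.
VaR = 1.960 × 18.657% = 36.568%.
On $200,000,000: 0.36568 × $200,000,000 = $73,136,000.

$73,100,000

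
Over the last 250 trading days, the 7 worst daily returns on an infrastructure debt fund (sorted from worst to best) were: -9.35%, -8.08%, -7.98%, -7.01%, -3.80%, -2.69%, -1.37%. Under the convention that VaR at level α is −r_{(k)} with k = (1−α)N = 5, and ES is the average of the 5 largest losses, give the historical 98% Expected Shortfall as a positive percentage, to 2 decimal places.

The 5 worst returns sum to -36.22%.
ES = −(-36.22%) / 5 = 7.244% ≈ 7.24%.

7.24%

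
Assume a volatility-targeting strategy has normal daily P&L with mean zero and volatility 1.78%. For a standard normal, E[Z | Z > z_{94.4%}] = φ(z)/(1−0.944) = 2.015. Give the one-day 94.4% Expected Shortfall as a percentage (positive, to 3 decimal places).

ES = 1.78% × 2.015 = 3.587%.

3.587%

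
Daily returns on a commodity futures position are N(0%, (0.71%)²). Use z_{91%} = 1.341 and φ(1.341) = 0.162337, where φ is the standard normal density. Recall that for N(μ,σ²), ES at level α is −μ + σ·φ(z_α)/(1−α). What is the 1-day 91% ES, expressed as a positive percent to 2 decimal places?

1.28%

Tail multiplier: φ(z)/(1−α) = 0.162337 / 0.09 = 1.804.
ES = 0.71% × 1.804 = 1.281%.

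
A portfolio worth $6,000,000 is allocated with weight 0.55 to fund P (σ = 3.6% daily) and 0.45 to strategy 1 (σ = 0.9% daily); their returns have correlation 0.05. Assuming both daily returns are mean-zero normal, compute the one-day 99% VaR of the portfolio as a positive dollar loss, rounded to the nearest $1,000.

$285,000

σ_p² = 0.55²·3.6² + 0.45²·0.9² + 2·0.05·0.55·0.45·3.6·0.9 = 4.1646 (%²).
σ_p = √4.1646 = 2.041%.
At 99%, z = 2.326.
VaR = 2.326 × 2.041% = 4.747%; on $6,000,000 that is $284,820.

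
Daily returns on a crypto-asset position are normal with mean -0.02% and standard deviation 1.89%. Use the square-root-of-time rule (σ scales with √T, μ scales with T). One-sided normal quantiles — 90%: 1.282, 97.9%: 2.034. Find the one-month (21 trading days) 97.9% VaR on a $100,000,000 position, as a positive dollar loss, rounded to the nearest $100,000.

σ_{21d} = 1.89% × √21 = 8.661%; μ_{21d} = 21 × -0.02% = -0.420%.
VaR = −(-0.420%) + 2.034 × 8.661% = 18.036%.
On $100,000,000: 0.18036 × $100,000,000 = $18,036,000.

$18,000,000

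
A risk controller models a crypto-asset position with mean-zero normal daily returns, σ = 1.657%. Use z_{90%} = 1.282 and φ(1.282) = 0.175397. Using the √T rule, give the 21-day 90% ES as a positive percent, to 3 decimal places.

13.318%

σ_{21d} = 1.657% × √21 = 7.593%.
ES multiplier = φ(z)/(1−α) = 0.175397/0.1 = 1.754.
ES = 7.593% × 1.754 = 13.318%.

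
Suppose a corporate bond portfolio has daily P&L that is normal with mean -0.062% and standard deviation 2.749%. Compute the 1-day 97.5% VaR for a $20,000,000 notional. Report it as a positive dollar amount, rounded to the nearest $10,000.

$1,090,000

At 97.5% one-sided, z = 1.960.
VaR = −μ + z·σ = −(-0.062%) + 1.960 × 2.749% = 5.450%.
On $20,000,000: 0.05450 × $20,000,000 = $1,090,000.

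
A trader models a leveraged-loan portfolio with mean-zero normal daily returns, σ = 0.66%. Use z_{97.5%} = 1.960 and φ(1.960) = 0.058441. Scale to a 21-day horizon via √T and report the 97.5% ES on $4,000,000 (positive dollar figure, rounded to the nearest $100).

$282,800

σ_{21d} = 0.66% × √21 = 3.024%.
ES multiplier = φ(z)/(1−α) = 0.058441/0.025 = 2.338.
ES = 3.024% × 2.338 = 7.070%; on $4,000,000: $282,800.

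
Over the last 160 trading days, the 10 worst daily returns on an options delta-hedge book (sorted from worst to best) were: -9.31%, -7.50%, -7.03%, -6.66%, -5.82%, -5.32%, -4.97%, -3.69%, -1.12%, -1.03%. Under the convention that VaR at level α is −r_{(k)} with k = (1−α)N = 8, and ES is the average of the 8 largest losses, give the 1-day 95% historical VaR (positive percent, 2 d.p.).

3.69%

k = 8; the 8th lowest return is -3.69%, so VaR = 3.69%.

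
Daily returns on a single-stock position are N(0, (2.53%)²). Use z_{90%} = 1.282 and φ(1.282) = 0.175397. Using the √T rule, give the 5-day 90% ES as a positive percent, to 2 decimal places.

σ_{5d} = 2.53% × √5 = 5.657%.
ES multiplier = φ(z)/(1−α) = 0.175397/0.1 = 1.754.
ES = 5.657% × 1.754 = 9.922%.

9.92%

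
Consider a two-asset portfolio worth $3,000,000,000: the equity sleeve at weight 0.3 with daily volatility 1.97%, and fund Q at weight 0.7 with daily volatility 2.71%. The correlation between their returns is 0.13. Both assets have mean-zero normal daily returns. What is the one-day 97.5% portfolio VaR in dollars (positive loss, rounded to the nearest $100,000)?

$121,100,000

σ_p² = 0.3²·1.97² + 0.7²·2.71² + 2·0.13·0.3·0.7·1.97·2.71 = 4.2394 (%²).
σ_p = √4.2394 = 2.059%.
At 97.5%, z = 1.960.
VaR = 1.960 × 2.059% = 4.036%; on $3,000,000,000 that is $121,080,000.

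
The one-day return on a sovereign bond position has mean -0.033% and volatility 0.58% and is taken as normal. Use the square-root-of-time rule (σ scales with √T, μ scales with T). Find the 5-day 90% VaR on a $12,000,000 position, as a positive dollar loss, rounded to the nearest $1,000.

At 90%, z = 1.282.
σ_{5d} = 0.58% × √5 = 1.297%; μ_{5d} = 5 × -0.033% = -0.165%.
VaR = −(-0.165%) + 1.282 × 1.297% = 1.828%.
On $12,000,000: 0.01828 × $12,000,000 = $219,360.

$219,000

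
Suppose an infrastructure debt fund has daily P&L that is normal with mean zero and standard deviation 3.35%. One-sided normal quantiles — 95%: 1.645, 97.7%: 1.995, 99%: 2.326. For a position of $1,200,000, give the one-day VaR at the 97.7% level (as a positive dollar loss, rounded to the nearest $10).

$80,200

VaR = z·σ = 1.995 × 3.35% = 6.683%.
On $1,200,000: 0.06683 × $1,200,000 = $80,196.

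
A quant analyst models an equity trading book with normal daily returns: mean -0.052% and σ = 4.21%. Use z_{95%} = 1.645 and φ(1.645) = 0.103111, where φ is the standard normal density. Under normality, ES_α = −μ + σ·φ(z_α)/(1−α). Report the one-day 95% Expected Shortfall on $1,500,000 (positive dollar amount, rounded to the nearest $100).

Tail multiplier: φ(z)/(1−α) = 0.103111 / 0.05 = 2.062.
ES = −(-0.052%) + 4.21% × 2.062 = 8.733%.
On $1,500,000: 0.08733 × $1,500,000 = $130,995.

$131,000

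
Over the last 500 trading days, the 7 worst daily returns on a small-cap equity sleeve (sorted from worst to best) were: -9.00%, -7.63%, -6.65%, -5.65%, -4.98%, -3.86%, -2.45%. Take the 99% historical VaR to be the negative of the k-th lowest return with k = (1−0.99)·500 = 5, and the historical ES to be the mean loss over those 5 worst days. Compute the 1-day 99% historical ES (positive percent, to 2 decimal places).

The 5 worst returns sum to -33.91%.
ES = −(-33.91%) / 5 = 6.782% ≈ 6.78%.

6.78%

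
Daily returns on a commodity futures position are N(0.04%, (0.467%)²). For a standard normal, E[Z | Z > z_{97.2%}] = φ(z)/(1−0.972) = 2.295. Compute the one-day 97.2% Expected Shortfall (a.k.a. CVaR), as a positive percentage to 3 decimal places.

ES = −(0.04%) + 0.467% × 2.295 = 1.032%.

1.032%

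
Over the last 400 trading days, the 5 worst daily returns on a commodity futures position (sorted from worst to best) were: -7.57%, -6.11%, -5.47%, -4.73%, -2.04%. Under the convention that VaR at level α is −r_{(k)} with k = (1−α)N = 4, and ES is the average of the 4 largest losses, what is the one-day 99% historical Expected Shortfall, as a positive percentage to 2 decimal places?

The 4 worst returns sum to -23.88%.
ES = −(-23.88%) / 4 = 5.97%.

5.97%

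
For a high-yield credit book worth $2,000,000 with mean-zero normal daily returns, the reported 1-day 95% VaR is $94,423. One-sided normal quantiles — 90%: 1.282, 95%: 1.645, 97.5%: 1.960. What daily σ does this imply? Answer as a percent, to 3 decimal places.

2.870%

VaR as a fraction: $94,423 / $2,000,000 = 4.721%.
σ = VaR / z = 4.721% / 1.645 = 2.870%.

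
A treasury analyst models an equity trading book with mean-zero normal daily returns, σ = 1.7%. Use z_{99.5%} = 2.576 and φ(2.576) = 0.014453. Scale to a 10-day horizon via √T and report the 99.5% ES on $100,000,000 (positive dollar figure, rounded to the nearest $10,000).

σ_{10d} = 1.7% × √10 = 5.376%.
ES multiplier = φ(z)/(1−α) = 0.014453/0.005 = 2.891.
ES = 5.376% × 2.891 = 15.542%; on $100,000,000: $15,542,000.

$15,540,000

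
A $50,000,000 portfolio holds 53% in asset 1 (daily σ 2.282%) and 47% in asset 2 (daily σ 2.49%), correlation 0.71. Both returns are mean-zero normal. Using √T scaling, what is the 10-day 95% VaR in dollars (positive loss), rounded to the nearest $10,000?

$5,720,000

σ_p = √(0.53²·2.282² + 0.47²·2.49² + 2·0.71·0.53·0.47·2.282·2.49) = 2.201%.
σ_{10d} = 2.201% × √10 = 6.960%.
z(95%) = 1.645.
VaR = 1.645 × 6.960% = 11.449%; on $50,000,000 that is $5,724,500.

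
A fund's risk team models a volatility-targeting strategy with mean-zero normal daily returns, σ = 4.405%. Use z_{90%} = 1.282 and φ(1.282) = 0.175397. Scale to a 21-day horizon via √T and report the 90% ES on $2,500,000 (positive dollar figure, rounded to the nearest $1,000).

$885,000

σ_{21d} = 4.405% × √21 = 20.186%.
ES multiplier = φ(z)/(1−α) = 0.175397/0.1 = 1.754.
ES = 20.186% × 1.754 = 35.406%; on $2,500,000: $885,150.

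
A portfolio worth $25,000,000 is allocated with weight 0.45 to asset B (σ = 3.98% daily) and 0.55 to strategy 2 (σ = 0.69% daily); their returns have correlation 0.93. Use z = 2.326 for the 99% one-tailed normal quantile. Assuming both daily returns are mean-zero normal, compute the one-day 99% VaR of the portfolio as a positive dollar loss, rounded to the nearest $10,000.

$1,250,000

σ_p² = 0.45²·3.98² + 0.55²·0.69² + 2·0.93·0.45·0.55·3.98·0.69 = 4.6159 (%²).
σ_p = √4.6159 = 2.148%.
VaR = 2.326 × 2.148% = 4.996%; on $25,000,000 that is $1,249,000.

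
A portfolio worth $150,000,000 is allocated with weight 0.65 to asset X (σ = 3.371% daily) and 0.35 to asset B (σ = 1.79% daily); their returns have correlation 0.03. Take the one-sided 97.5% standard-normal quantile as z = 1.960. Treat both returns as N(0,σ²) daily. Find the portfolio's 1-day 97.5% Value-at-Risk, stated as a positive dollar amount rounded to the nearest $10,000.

$6,750,000

σ_p² = 0.65²·3.371² + 0.35²·1.79² + 2·0.03·0.65·0.35·3.371·1.79 = 5.2760 (%²).
σ_p = √5.2760 = 2.297%.
VaR = 1.960 × 2.297% = 4.502%; on $150,000,000 that is $6,753,000.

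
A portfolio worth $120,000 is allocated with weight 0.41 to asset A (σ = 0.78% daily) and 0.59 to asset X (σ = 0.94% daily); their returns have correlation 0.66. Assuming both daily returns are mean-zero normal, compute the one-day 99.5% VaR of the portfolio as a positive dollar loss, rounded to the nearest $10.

σ_p² = 0.41²·0.78² + 0.59²·0.94² + 2·0.66·0.41·0.59·0.78·0.94 = 0.6440 (%²).
σ_p = √0.6440 = 0.802%.
At 99.5%, z = 2.576.
VaR = 2.576 × 0.802% = 2.066%; on $120,000 that is $2,479.

$2,480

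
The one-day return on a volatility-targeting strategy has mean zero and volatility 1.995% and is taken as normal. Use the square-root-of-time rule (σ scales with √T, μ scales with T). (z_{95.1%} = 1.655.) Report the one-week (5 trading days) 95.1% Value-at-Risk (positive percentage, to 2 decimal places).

7.38%

σ_{5d} = 1.995% × √5 = 4.461%.
VaR = 1.655 × 4.461% = 7.383%.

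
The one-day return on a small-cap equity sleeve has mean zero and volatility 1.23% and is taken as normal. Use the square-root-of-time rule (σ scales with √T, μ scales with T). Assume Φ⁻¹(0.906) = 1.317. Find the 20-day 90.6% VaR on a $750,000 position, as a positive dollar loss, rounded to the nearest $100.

σ_{20d} = 1.23% × √20 = 5.501%.
VaR = 1.317 × 5.501% = 7.245%.
On $750,000: 0.07245 × $750,000 = $54,338.

$54,300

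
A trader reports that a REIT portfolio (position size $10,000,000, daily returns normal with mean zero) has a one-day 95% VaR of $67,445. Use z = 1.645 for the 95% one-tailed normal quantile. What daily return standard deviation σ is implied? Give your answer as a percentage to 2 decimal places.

0.41%

VaR as a fraction: $67,445 / $10,000,000 = 0.674%.
σ = VaR / z = 0.674% / 1.645 = 0.410%.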